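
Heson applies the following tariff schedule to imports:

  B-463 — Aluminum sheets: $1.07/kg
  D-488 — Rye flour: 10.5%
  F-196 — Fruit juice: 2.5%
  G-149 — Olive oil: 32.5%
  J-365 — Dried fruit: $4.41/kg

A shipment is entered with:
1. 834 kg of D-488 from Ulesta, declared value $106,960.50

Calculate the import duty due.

Line 1 (D-488, Ulesta, 834 kg, $106,960.50):
Base rate for D-488 is 10.5%.
Duty = $106,960.50 × 10.5% = $11,230.85.

$11,230.85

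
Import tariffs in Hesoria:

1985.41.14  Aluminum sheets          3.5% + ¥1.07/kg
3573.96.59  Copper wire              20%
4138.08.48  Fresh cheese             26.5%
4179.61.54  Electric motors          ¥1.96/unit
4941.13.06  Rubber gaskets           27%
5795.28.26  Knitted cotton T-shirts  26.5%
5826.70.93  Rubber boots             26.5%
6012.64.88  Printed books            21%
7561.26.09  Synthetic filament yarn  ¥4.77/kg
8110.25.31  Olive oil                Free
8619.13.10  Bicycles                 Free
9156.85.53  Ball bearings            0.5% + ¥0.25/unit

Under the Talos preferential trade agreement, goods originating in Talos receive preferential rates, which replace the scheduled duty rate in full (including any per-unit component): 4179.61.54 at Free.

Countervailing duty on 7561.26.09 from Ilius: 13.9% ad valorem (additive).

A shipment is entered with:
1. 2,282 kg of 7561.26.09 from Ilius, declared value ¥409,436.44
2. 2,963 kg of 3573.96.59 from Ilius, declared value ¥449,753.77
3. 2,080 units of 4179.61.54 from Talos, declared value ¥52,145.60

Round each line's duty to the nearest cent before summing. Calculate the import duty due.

Line 1 (7561.26.09, Ilius, 2,282 kg, ¥409,436.44):
Base rate for 7561.26.09 is ¥4.77/kg.
Additional duty on 7561.26.09 from Ilius: +13.9% ad valorem. Applied ad valorem rate = 13.9%.
Duty = ¥409,436.44 × 13.9% + 2,282 × ¥4.77 = ¥67,796.81.
Line 2 (3573.96.59, Ilius, 2,963 kg, ¥449,753.77):
Base rate for 3573.96.59 is 20%.
Duty = ¥449,753.77 × 20% = ¥89,950.75.
Line 3 (4179.61.54, Talos, 2,080 units, ¥52,145.60):
Base rate for 4179.61.54 is ¥1.96/unit.
Origin Talos qualifies under the Hesoria–Talos agreement and 4179.61.54 is covered: preferential rate Free applies instead.
Duty = ¥52,145.60 × 0% = ¥0.00.
Total = ¥67,796.81 + ¥89,950.75 + ¥0.00 = ¥157,747.56.

¥157,747.56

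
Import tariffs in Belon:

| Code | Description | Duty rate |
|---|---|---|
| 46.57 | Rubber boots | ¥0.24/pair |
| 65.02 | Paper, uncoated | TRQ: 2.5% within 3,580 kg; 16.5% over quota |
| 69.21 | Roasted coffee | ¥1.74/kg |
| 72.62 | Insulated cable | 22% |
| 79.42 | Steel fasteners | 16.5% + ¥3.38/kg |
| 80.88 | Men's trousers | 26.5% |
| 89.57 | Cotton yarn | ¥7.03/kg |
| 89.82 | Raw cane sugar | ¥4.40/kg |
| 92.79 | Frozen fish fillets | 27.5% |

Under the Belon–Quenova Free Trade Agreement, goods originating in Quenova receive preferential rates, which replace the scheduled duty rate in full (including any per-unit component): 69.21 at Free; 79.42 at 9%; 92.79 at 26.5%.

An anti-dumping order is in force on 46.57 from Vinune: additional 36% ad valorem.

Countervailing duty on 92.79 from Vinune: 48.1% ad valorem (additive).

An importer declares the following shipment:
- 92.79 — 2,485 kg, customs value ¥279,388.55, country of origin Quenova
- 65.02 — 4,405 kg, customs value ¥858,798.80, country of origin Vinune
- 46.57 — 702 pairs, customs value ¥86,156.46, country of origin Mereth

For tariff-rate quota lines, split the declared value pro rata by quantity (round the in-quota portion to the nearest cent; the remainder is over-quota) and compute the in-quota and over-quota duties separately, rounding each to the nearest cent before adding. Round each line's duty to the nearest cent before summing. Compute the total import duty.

¥118,194.30

Line 1 (92.79, Quenova, 2,485 kg, ¥279,388.55):
Base rate for 92.79 is 27.5%.
Origin Quenova qualifies under the Belon–Quenova agreement and 92.79 is covered: preferential rate 26.5% applies instead.
The additional-duty order on 92.79 targets Vinune, not Quenova; it does not apply.
Duty = ¥279,388.55 × 26.5% = ¥74,037.97.
Line 2 (65.02, Vinune, 4,405 kg, ¥858,798.80):
Code 65.02 is under a tariff-rate quota (threshold 3,580 kg). In-quota: 3,580 kg at 2.5%; over-quota: 825 kg at 16.5%.
Pro-rata value split: in-quota = ¥858,798.80 × 3,580/4,405 = ¥697,956.80; over-quota = ¥858,798.80 − ¥697,956.80 = ¥160,842.00.
In-quota duty = ¥697,956.80 × 2.5% = ¥17,448.92. Over-quota duty = ¥160,842.00 × 16.5% = ¥26,538.93.
Line duty = ¥17,448.92 + ¥26,538.93 = ¥43,987.85.
Line 3 (46.57, Mereth, 702 pairs, ¥86,156.46):
Base rate for 46.57 is ¥0.24/pair.
The additional-duty order on 46.57 targets Vinune, not Mereth; it does not apply.
Duty = 702 × ¥0.24 = ¥168.48.
Total = ¥74,037.97 + ¥43,987.85 + ¥168.48 = ¥118,194.30.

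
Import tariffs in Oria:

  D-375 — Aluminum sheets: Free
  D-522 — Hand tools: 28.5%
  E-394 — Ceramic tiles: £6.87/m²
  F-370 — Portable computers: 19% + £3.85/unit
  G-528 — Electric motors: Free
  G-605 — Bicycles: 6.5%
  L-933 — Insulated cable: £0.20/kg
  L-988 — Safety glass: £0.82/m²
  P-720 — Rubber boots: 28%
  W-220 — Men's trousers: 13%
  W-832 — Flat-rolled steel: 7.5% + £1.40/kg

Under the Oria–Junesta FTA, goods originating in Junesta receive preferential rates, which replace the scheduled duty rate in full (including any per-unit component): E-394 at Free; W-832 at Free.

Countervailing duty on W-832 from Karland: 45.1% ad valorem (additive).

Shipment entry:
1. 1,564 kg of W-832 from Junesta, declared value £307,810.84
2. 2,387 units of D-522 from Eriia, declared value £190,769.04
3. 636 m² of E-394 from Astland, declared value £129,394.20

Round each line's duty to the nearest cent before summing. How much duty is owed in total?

Line 1 (W-832, Junesta, 1,564 kg, £307,810.84):
Base rate for W-832 is 7.5% + £1.40/kg.
Origin Junesta qualifies under the Oria–Junesta agreement and W-832 is covered: preferential rate Free applies instead.
The additional-duty order on W-832 targets Karland, not Junesta; it does not apply.
Duty = £307,810.84 × 0% = £0.00.
Line 2 (D-522, Eriia, 2,387 units, £190,769.04):
Base rate for D-522 is 28.5%.
Duty = £190,769.04 × 28.5% = £54,369.18.
Line 3 (E-394, Astland, 636 m², £129,394.20):
Base rate for E-394 is £6.87/m².
E-394 has an FTA preferential rate, but origin Astland is not Junesta; base rate stands.
Duty = 636 × £6.87 = £4,369.32.
Total = £0.00 + £54,369.18 + £4,369.32 = £58,738.50.

£58,738.50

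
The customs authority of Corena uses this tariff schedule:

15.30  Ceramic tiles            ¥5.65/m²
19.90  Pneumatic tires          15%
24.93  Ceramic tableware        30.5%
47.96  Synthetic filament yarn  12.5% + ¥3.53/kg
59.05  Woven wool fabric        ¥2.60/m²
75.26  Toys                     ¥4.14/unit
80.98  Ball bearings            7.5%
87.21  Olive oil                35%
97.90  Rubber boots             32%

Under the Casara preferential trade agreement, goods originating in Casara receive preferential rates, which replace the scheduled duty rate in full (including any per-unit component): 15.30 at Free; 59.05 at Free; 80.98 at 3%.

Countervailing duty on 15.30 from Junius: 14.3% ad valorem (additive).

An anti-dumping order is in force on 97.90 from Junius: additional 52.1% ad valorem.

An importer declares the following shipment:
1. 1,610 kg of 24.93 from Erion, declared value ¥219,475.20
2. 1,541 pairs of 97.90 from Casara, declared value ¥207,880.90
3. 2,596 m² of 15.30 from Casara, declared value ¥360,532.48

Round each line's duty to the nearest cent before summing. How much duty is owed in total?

¥133,461.83

Line 1 (24.93, Erion, 1,610 kg, ¥219,475.20):
Base rate for 24.93 is 30.5%.
Duty = ¥219,475.20 × 30.5% = ¥66,939.94.
Line 2 (97.90, Casara, 1,541 pairs, ¥207,880.90):
Base rate for 97.90 is 32%.
Origin Casara is the FTA partner but 97.90 is not on the preference list; base rate stands.
The additional-duty order on 97.90 targets Junius, not Casara; it does not apply.
Duty = ¥207,880.90 × 32% = ¥66,521.89.
Line 3 (15.30, Casara, 2,596 m², ¥360,532.48):
Base rate for 15.30 is ¥5.65/m².
Origin Casara qualifies under the Corena–Casara agreement and 15.30 is covered: preferential rate Free applies instead.
The additional-duty order on 15.30 targets Junius, not Casara; it does not apply.
Duty = ¥360,532.48 × 0% = ¥0.00.
Total = ¥66,939.94 + ¥66,521.89 + ¥0.00 = ¥133,461.83.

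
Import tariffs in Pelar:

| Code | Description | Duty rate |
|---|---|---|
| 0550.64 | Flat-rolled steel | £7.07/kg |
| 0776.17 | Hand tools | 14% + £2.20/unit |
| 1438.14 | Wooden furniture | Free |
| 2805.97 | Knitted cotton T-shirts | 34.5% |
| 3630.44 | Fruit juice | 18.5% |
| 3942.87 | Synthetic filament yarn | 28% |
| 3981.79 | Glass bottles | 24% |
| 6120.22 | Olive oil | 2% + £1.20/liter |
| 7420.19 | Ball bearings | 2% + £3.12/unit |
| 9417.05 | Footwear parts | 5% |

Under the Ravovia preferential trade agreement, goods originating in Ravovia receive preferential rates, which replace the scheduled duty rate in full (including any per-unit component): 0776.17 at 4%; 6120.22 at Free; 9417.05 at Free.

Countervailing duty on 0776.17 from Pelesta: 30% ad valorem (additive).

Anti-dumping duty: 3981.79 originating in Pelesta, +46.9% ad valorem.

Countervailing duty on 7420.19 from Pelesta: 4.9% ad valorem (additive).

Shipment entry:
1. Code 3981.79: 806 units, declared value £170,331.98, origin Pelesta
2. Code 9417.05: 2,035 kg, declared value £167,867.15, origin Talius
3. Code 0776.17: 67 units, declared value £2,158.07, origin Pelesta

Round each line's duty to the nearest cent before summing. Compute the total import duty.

Line 1 (3981.79, Pelesta, 806 units, £170,331.98):
Base rate for 3981.79 is 24%.
Additional duty on 3981.79 from Pelesta: +46.9%. Applied ad valorem rate: 24% + 46.9% = 70.9%.
Duty = £170,331.98 × 70.9% = £120,765.37.
Line 2 (9417.05, Talius, 2,035 kg, £167,867.15):
Base rate for 9417.05 is 5%.
9417.05 has an FTA preferential rate, but origin Talius is not Ravovia; base rate stands.
Duty = £167,867.15 × 5% = £8,393.36.
Line 3 (0776.17, Pelesta, 67 units, £2,158.07):
Base rate for 0776.17 is 14% + £2.20/unit.
0776.17 has an FTA preferential rate, but origin Pelesta is not Ravovia; base rate stands.
Additional duty on 0776.17 from Pelesta: +30%. Applied ad valorem rate: 14% + 30% = 44%.
Duty = £2,158.07 × 44% + 67 × £2.20 = £1,096.95.
Total = £120,765.37 + £8,393.36 + £1,096.95 = £130,255.68.

£130,255.68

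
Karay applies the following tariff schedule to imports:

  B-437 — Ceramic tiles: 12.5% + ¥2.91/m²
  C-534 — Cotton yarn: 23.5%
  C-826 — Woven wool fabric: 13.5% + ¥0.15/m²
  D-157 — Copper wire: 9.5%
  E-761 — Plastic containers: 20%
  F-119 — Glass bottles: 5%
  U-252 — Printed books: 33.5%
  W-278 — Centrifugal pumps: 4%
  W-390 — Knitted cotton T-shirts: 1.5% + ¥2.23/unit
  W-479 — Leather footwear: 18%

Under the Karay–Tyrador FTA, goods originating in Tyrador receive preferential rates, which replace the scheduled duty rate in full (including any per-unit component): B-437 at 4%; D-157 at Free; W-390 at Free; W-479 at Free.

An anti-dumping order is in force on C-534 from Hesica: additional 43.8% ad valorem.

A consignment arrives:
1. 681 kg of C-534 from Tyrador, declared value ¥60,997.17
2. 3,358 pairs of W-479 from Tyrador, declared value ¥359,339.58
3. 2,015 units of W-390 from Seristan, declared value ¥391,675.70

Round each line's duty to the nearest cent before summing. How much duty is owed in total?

¥24,702.92

Line 1 (C-534, Tyrador, 681 kg, ¥60,997.17):
Base rate for C-534 is 23.5%.
Origin Tyrador is the FTA partner but C-534 is not on the preference list; base rate stands.
The additional-duty order on C-534 targets Hesica, not Tyrador; it does not apply.
Duty = ¥60,997.17 × 23.5% = ¥14,334.33.
Line 2 (W-479, Tyrador, 3,358 pairs, ¥359,339.58):
Base rate for W-479 is 18%.
Origin Tyrador qualifies under the Karay–Tyrador agreement and W-479 is covered: preferential rate Free applies instead.
Duty = ¥359,339.58 × 0% = ¥0.00.
Line 3 (W-390, Seristan, 2,015 units, ¥391,675.70):
Base rate for W-390 is 1.5% + ¥2.23/unit.
W-390 has an FTA preferential rate, but origin Seristan is not Tyrador; base rate stands.
Duty = ¥391,675.70 × 1.5% + 2,015 × ¥2.23 = ¥10,368.59.
Total = ¥14,334.33 + ¥0.00 + ¥10,368.59 = ¥24,702.92.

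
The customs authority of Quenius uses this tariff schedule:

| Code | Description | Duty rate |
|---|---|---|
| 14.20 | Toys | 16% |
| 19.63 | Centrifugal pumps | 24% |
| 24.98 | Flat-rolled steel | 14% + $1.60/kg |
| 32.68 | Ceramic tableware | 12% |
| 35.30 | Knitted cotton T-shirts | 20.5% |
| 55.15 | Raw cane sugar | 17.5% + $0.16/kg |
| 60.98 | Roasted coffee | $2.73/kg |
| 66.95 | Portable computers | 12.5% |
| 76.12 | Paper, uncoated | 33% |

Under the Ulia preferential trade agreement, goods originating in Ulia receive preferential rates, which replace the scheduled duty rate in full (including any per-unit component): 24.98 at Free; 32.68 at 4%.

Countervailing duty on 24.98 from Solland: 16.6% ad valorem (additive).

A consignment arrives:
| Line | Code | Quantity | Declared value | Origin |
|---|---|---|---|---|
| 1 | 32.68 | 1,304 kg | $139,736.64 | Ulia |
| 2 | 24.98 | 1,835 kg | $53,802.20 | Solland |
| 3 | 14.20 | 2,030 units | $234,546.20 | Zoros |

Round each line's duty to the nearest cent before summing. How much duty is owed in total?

$62,516.33

Line 1 (32.68, Ulia, 1,304 kg, $139,736.64):
Base rate for 32.68 is 12%.
Origin Ulia qualifies under the Quenius–Ulia agreement and 32.68 is covered: preferential rate 4% applies instead.
Duty = $139,736.64 × 4% = $5,589.47.
Line 2 (24.98, Solland, 1,835 kg, $53,802.20):
Base rate for 24.98 is 14% + $1.60/kg.
24.98 has an FTA preferential rate, but origin Solland is not Ulia; base rate stands.
Additional duty on 24.98 from Solland: +16.6%. Applied ad valorem rate: 14% + 16.6% = 30.6%.
Duty = $53,802.20 × 30.6% + 1,835 × $1.60 = $19,399.47.
Line 3 (14.20, Zoros, 2,030 units, $234,546.20):
Base rate for 14.20 is 16%.
Duty = $234,546.20 × 16% = $37,527.39.
Total = $5,589.47 + $19,399.47 + $37,527.39 = $62,516.33.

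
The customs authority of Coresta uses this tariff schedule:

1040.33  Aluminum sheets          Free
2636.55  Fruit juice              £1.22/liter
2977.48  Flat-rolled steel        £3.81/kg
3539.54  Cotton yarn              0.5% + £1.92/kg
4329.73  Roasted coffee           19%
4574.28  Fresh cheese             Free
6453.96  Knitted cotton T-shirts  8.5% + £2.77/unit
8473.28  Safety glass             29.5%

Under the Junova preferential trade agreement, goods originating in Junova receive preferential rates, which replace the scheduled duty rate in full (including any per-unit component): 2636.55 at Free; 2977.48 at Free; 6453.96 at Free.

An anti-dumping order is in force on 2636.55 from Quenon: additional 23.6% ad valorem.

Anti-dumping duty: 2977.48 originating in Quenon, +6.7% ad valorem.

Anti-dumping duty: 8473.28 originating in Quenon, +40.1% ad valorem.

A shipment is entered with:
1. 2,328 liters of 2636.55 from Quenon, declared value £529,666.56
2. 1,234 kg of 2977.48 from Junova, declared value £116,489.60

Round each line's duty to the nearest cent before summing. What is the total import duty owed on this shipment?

£127,841.47

Line 1 (2636.55, Quenon, 2,328 liters, £529,666.56):
Base rate for 2636.55 is £1.22/liter.
2636.55 has an FTA preferential rate, but origin Quenon is not Junova; base rate stands.
Additional duty on 2636.55 from Quenon: +23.6% ad valorem. Applied ad valorem rate = 23.6%.
Duty = £529,666.56 × 23.6% + 2,328 × £1.22 = £127,841.47.
Line 2 (2977.48, Junova, 1,234 kg, £116,489.60):
Base rate for 2977.48 is £3.81/kg.
Origin Junova qualifies under the Coresta–Junova agreement and 2977.48 is covered: preferential rate Free applies instead.
The additional-duty order on 2977.48 targets Quenon, not Junova; it does not apply.
Duty = £116,489.60 × 0% = £0.00.
Total = £127,841.47 + £0.00 = £127,841.47.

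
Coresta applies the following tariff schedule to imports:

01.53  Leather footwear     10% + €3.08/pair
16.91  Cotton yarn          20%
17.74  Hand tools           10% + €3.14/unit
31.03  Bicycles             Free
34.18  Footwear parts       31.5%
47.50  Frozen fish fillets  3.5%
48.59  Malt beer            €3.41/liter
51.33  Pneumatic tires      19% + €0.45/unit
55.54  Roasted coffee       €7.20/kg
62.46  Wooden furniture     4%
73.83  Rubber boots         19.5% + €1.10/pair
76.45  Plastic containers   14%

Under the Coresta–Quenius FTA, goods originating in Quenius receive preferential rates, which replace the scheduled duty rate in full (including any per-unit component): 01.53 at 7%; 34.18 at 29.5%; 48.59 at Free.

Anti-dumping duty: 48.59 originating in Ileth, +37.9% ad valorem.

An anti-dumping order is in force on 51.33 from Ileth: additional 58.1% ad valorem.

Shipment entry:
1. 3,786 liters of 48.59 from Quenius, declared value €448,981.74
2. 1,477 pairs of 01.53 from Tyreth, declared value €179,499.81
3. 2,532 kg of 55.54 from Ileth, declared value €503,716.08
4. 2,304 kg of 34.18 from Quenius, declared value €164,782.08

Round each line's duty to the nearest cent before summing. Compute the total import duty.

€89,340.25

Line 1 (48.59, Quenius, 3,786 liters, €448,981.74):
Base rate for 48.59 is €3.41/liter.
Origin Quenius qualifies under the Coresta–Quenius agreement and 48.59 is covered: preferential rate Free applies instead.
The additional-duty order on 48.59 targets Ileth, not Quenius; it does not apply.
Duty = €448,981.74 × 0% = €0.00.
Line 2 (01.53, Tyreth, 1,477 pairs, €179,499.81):
Base rate for 01.53 is 10% + €3.08/pair.
01.53 has an FTA preferential rate, but origin Tyreth is not Quenius; base rate stands.
Duty = €179,499.81 × 10% + 1,477 × €3.08 = €22,499.14.
Line 3 (55.54, Ileth, 2,532 kg, €503,716.08):
Base rate for 55.54 is €7.20/kg.
Duty = 2,532 × €7.20 = €18,230.40.
Line 4 (34.18, Quenius, 2,304 kg, €164,782.08):
Base rate for 34.18 is 31.5%.
Origin Quenius qualifies under the Coresta–Quenius agreement and 34.18 is covered: preferential rate 29.5% applies instead.
Duty = €164,782.08 × 29.5% = €48,610.71.
Total = €0.00 + €22,499.14 + €18,230.40 + €48,610.71 = €89,340.25.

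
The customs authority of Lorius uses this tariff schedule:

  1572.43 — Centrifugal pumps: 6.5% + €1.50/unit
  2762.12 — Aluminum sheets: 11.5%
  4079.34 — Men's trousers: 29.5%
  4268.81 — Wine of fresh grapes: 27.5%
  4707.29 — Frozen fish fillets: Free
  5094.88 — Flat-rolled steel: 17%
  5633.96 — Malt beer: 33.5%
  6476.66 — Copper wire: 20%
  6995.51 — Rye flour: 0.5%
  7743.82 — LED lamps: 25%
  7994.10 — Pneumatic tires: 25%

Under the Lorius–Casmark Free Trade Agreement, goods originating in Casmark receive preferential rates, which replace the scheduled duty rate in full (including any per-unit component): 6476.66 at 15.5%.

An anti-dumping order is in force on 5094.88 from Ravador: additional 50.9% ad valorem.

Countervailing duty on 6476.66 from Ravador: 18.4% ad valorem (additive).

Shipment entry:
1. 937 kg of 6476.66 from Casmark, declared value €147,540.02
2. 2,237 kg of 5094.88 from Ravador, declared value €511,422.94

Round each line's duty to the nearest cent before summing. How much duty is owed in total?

Line 1 (6476.66, Casmark, 937 kg, €147,540.02):
Base rate for 6476.66 is 20%.
Origin Casmark qualifies under the Lorius–Casmark agreement and 6476.66 is covered: preferential rate 15.5% applies instead.
The additional-duty order on 6476.66 targets Ravador, not Casmark; it does not apply.
Duty = €147,540.02 × 15.5% = €22,868.70.
Line 2 (5094.88, Ravador, 2,237 kg, €511,422.94):
Base rate for 5094.88 is 17%.
Additional duty on 5094.88 from Ravador: +50.9%. Applied ad valorem rate: 17% + 50.9% = 67.9%.
Duty = €511,422.94 × 67.9% = €347,256.18.
Total = €22,868.70 + €347,256.18 = €370,124.88.

€370,124.88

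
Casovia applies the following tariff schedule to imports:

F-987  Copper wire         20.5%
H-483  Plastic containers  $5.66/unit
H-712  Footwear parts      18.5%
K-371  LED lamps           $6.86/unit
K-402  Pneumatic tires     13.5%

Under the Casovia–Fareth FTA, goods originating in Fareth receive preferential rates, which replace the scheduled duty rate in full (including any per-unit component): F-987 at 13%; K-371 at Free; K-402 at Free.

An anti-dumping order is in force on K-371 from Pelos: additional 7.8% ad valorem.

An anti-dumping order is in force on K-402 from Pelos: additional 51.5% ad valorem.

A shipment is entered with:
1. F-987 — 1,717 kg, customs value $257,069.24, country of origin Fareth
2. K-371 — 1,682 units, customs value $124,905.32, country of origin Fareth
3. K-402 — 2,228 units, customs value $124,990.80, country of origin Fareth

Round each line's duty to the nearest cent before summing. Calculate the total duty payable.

Line 1 (F-987, Fareth, 1,717 kg, $257,069.24):
Base rate for F-987 is 20.5%.
Origin Fareth qualifies under the Casovia–Fareth agreement and F-987 is covered: preferential rate 13% applies instead.
Duty = $257,069.24 × 13% = $33,419.00.
Line 2 (K-371, Fareth, 1,682 units, $124,905.32):
Base rate for K-371 is $6.86/unit.
Origin Fareth qualifies under the Casovia–Fareth agreement and K-371 is covered: preferential rate Free applies instead.
The additional-duty order on K-371 targets Pelos, not Fareth; it does not apply.
Duty = $124,905.32 × 0% = $0.00.
Line 3 (K-402, Fareth, 2,228 units, $124,990.80):
Base rate for K-402 is 13.5%.
Origin Fareth qualifies under the Casovia–Fareth agreement and K-402 is covered: preferential rate Free applies instead.
The additional-duty order on K-402 targets Pelos, not Fareth; it does not apply.
Duty = $124,990.80 × 0% = $0.00.
Total = $33,419.00 + $0.00 + $0.00 = $33,419.00.

$33,419.00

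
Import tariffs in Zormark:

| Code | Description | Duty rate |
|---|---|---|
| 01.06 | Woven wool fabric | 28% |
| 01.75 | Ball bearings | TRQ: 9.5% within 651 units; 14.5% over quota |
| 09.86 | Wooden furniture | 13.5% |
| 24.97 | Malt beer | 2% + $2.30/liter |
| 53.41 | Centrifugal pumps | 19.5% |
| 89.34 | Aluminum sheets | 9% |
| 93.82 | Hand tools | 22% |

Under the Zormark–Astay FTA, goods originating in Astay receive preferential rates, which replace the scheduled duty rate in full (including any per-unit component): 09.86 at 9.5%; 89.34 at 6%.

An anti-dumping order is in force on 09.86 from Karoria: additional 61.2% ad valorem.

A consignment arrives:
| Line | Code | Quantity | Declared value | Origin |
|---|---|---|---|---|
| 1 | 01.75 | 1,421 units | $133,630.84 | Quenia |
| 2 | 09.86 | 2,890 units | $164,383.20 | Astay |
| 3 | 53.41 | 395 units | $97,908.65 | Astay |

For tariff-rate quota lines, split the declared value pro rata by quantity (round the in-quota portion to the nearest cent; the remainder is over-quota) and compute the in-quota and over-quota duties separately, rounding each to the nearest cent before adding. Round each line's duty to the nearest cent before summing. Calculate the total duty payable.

$51,024.06

Line 1 (01.75, Quenia, 1,421 units, $133,630.84):
Code 01.75 is under a tariff-rate quota (threshold 651 units). In-quota: 651 units at 9.5%; over-quota: 770 units at 14.5%.
Pro-rata value split: in-quota = $133,630.84 × 651/1,421 = $61,220.04; over-quota = $133,630.84 − $61,220.04 = $72,410.80.
In-quota duty = $61,220.04 × 9.5% = $5,815.90. Over-quota duty = $72,410.80 × 14.5% = $10,499.57.
Line duty = $5,815.90 + $10,499.57 = $16,315.47.
Line 2 (09.86, Astay, 2,890 units, $164,383.20):
Base rate for 09.86 is 13.5%.
Origin Astay qualifies under the Zormark–Astay agreement and 09.86 is covered: preferential rate 9.5% applies instead.
The additional-duty order on 09.86 targets Karoria, not Astay; it does not apply.
Duty = $164,383.20 × 9.5% = $15,616.40.
Line 3 (53.41, Astay, 395 units, $97,908.65):
Base rate for 53.41 is 19.5%.
Origin Astay is the FTA partner but 53.41 is not on the preference list; base rate stands.
Duty = $97,908.65 × 19.5% = $19,092.19.
Total = $16,315.47 + $15,616.40 + $19,092.19 = $51,024.06.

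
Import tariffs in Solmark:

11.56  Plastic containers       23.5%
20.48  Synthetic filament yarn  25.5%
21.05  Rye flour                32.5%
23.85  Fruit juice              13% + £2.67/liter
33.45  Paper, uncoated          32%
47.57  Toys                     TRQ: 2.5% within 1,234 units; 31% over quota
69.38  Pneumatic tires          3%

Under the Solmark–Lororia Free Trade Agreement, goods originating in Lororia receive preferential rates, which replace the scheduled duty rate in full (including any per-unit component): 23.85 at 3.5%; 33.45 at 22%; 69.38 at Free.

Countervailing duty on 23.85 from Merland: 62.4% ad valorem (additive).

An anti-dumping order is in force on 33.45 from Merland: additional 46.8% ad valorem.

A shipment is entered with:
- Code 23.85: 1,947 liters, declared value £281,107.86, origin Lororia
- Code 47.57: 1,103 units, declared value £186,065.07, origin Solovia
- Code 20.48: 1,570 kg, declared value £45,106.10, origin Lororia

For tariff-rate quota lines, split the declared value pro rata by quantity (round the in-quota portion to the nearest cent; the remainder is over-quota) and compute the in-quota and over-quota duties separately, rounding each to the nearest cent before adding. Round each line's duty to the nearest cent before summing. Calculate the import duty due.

£25,992.47

Line 1 (23.85, Lororia, 1,947 liters, £281,107.86):
Base rate for 23.85 is 13% + £2.67/liter.
Origin Lororia qualifies under the Solmark–Lororia agreement and 23.85 is covered: preferential rate 3.5% applies instead.
The additional-duty order on 23.85 targets Merland, not Lororia; it does not apply.
Duty = £281,107.86 × 3.5% = £9,838.78.
Line 2 (47.57, Solovia, 1,103 units, £186,065.07):
Code 47.57 is under a tariff-rate quota (threshold 1,234 units). Quantity 1,103 units is within the quota, so the in-quota rate 2.5% applies to the full value.
Duty = £186,065.07 × 2.5% = £4,651.63.
Line 3 (20.48, Lororia, 1,570 kg, £45,106.10):
Base rate for 20.48 is 25.5%.
Origin Lororia is the FTA partner but 20.48 is not on the preference list; base rate stands.
Duty = £45,106.10 × 25.5% = £11,502.06.
Total = £9,838.78 + £4,651.63 + £11,502.06 = £25,992.47.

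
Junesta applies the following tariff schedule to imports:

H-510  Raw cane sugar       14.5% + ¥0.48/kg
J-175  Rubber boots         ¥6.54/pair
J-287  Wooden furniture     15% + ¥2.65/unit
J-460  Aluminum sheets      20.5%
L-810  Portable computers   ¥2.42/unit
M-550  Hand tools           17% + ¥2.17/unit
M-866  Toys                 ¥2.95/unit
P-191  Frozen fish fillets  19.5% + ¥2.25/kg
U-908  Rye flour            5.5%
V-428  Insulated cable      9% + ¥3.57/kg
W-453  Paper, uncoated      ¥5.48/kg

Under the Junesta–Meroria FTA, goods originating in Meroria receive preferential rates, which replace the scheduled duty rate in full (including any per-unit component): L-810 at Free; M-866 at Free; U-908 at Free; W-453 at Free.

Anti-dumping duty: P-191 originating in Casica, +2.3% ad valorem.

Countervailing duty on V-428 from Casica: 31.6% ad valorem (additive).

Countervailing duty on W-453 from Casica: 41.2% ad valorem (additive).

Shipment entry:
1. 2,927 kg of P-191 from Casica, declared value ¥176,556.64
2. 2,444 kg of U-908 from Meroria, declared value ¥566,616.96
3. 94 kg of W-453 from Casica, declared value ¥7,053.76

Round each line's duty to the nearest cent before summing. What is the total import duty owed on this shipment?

¥48,496.37

Line 1 (P-191, Casica, 2,927 kg, ¥176,556.64):
Base rate for P-191 is 19.5% + ¥2.25/kg.
Additional duty on P-191 from Casica: +2.3%. Applied ad valorem rate: 19.5% + 2.3% = 21.8%.
Duty = ¥176,556.64 × 21.8% + 2,927 × ¥2.25 = ¥45,075.10.
Line 2 (U-908, Meroria, 2,444 kg, ¥566,616.96):
Base rate for U-908 is 5.5%.
Origin Meroria qualifies under the Junesta–Meroria agreement and U-908 is covered: preferential rate Free applies instead.
Duty = ¥566,616.96 × 0% = ¥0.00.
Line 3 (W-453, Casica, 94 kg, ¥7,053.76):
Base rate for W-453 is ¥5.48/kg.
W-453 has an FTA preferential rate, but origin Casica is not Meroria; base rate stands.
Additional duty on W-453 from Casica: +41.2% ad valorem. Applied ad valorem rate = 41.2%.
Duty = ¥7,053.76 × 41.2% + 94 × ¥5.48 = ¥3,421.27.
Total = ¥45,075.10 + ¥0.00 + ¥3,421.27 = ¥48,496.37.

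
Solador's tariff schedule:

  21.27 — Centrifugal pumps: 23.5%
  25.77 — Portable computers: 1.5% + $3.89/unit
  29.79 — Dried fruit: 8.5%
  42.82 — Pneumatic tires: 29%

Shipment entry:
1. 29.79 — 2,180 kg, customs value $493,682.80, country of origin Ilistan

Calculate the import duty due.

Line 1 (29.79, Ilistan, 2,180 kg, $493,682.80):
Base rate for 29.79 is 8.5%.
Duty = $493,682.80 × 8.5% = $41,963.04.

$41,963.04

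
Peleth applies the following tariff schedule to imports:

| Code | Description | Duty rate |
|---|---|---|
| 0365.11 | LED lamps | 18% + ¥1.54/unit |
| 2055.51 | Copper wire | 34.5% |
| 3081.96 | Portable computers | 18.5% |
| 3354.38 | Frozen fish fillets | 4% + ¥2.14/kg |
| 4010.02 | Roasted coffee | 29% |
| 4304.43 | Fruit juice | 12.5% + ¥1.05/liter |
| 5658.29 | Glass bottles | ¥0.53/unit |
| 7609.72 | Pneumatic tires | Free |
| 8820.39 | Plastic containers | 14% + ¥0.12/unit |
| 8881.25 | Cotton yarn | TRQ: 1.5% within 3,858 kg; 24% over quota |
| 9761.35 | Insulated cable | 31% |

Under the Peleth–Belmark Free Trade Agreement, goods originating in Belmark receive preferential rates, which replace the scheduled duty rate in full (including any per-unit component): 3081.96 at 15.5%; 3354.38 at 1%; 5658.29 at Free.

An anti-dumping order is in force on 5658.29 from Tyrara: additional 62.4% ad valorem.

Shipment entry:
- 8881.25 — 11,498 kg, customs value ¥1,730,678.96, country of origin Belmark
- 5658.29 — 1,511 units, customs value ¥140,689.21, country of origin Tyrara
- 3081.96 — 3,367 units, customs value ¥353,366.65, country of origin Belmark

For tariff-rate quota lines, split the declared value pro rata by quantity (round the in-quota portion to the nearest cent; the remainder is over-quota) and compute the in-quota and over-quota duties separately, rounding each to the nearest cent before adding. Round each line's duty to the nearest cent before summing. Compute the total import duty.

¥428,066.79

Line 1 (8881.25, Belmark, 11,498 kg, ¥1,730,678.96):
Code 8881.25 is under a tariff-rate quota (threshold 3,858 kg). In-quota: 3,858 kg at 1.5%; over-quota: 7,640 kg at 24%.
Pro-rata value split: in-quota = ¥1,730,678.96 × 3,858/11,498 = ¥580,706.16; over-quota = ¥1,730,678.96 − ¥580,706.16 = ¥1,149,972.80.
In-quota duty = ¥580,706.16 × 1.5% = ¥8,710.59. Over-quota duty = ¥1,149,972.80 × 24% = ¥275,993.47.
Line duty = ¥8,710.59 + ¥275,993.47 = ¥284,704.06.
Line 2 (5658.29, Tyrara, 1,511 units, ¥140,689.21):
Base rate for 5658.29 is ¥0.53/unit.
5658.29 has an FTA preferential rate, but origin Tyrara is not Belmark; base rate stands.
Additional duty on 5658.29 from Tyrara: +62.4% ad valorem. Applied ad valorem rate = 62.4%.
Duty = ¥140,689.21 × 62.4% + 1,511 × ¥0.53 = ¥88,590.90.
Line 3 (3081.96, Belmark, 3,367 units, ¥353,366.65):
Base rate for 3081.96 is 18.5%.
Origin Belmark qualifies under the Peleth–Belmark agreement and 3081.96 is covered: preferential rate 15.5% applies instead.
Duty = ¥353,366.65 × 15.5% = ¥54,771.83.
Total = ¥284,704.06 + ¥88,590.90 + ¥54,771.83 = ¥428,066.79.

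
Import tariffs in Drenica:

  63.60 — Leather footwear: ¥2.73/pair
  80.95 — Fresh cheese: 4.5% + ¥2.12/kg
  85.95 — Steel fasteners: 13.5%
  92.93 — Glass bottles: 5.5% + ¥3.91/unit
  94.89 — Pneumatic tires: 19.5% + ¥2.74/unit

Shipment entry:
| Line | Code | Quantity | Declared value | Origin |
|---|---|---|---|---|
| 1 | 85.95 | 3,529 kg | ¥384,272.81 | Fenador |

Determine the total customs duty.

Line 1 (85.95, Fenador, 3,529 kg, ¥384,272.81):
Base rate for 85.95 is 13.5%.
Duty = ¥384,272.81 × 13.5% = ¥51,876.83.

¥51,876.83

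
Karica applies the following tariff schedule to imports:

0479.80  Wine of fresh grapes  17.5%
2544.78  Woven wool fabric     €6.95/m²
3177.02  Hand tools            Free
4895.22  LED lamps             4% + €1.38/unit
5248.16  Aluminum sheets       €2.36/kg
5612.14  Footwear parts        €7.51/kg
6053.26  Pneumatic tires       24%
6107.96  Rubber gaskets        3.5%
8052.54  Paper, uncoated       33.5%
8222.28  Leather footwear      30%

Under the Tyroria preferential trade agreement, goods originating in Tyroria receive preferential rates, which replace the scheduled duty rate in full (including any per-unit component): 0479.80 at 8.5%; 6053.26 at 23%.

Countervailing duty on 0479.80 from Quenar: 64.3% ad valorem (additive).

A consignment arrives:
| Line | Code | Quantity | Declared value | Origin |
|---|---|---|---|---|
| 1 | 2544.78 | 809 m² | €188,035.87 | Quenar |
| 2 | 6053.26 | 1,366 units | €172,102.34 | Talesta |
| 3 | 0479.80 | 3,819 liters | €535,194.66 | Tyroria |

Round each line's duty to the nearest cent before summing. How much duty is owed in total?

Line 1 (2544.78, Quenar, 809 m², €188,035.87):
Base rate for 2544.78 is €6.95/m².
Duty = 809 × €6.95 = €5,622.55.
Line 2 (6053.26, Talesta, 1,366 units, €172,102.34):
Base rate for 6053.26 is 24%.
6053.26 has an FTA preferential rate, but origin Talesta is not Tyroria; base rate stands.
Duty = €172,102.34 × 24% = €41,304.56.
Line 3 (0479.80, Tyroria, 3,819 liters, €535,194.66):
Base rate for 0479.80 is 17.5%.
Origin Tyroria qualifies under the Karica–Tyroria agreement and 0479.80 is covered: preferential rate 8.5% applies instead.
The additional-duty order on 0479.80 targets Quenar, not Tyroria; it does not apply.
Duty = €535,194.66 × 8.5% = €45,491.55.
Total = €5,622.55 + €41,304.56 + €45,491.55 = €92,418.66.

€92,418.66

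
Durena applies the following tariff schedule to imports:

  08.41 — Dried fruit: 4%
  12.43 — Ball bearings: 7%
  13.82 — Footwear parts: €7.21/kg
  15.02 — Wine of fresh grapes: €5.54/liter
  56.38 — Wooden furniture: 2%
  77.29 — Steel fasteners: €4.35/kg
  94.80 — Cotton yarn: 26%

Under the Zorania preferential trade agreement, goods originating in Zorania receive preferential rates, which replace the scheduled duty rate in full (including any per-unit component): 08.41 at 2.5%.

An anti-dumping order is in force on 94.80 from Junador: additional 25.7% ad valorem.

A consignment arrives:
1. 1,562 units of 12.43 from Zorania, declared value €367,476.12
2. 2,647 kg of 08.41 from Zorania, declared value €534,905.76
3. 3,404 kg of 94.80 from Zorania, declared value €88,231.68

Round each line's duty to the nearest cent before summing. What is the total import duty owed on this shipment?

€62,036.21

Line 1 (12.43, Zorania, 1,562 units, €367,476.12):
Base rate for 12.43 is 7%.
Origin Zorania is the FTA partner but 12.43 is not on the preference list; base rate stands.
Duty = €367,476.12 × 7% = €25,723.33.
Line 2 (08.41, Zorania, 2,647 kg, €534,905.76):
Base rate for 08.41 is 4%.
Origin Zorania qualifies under the Durena–Zorania agreement and 08.41 is covered: preferential rate 2.5% applies instead.
Duty = €534,905.76 × 2.5% = €13,372.64.
Line 3 (94.80, Zorania, 3,404 kg, €88,231.68):
Base rate for 94.80 is 26%.
Origin Zorania is the FTA partner but 94.80 is not on the preference list; base rate stands.
The additional-duty order on 94.80 targets Junador, not Zorania; it does not apply.
Duty = €88,231.68 × 26% = €22,940.24.
Total = €25,723.33 + €13,372.64 + €22,940.24 = €62,036.21.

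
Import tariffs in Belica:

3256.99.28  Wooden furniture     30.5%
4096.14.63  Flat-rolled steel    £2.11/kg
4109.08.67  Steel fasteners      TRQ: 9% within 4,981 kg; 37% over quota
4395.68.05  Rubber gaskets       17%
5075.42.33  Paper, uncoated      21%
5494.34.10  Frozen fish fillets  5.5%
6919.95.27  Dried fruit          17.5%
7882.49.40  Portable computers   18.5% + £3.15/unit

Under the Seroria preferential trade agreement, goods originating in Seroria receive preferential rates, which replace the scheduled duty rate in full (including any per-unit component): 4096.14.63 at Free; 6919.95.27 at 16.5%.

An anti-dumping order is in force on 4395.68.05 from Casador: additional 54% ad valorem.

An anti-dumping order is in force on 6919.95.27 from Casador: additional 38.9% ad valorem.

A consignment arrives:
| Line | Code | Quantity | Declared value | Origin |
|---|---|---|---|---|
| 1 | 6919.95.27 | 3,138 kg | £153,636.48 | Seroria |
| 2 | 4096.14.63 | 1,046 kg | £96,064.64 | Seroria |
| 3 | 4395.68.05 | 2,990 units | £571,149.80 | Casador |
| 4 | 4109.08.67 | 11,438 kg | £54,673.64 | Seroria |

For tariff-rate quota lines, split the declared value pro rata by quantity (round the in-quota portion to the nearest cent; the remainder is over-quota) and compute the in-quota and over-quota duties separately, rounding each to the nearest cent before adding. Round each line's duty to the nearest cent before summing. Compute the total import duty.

Line 1 (6919.95.27, Seroria, 3,138 kg, £153,636.48):
Base rate for 6919.95.27 is 17.5%.
Origin Seroria qualifies under the Belica–Seroria agreement and 6919.95.27 is covered: preferential rate 16.5% applies instead.
The additional-duty order on 6919.95.27 targets Casador, not Seroria; it does not apply.
Duty = £153,636.48 × 16.5% = £25,350.02.
Line 2 (4096.14.63, Seroria, 1,046 kg, £96,064.64):
Base rate for 4096.14.63 is £2.11/kg.
Origin Seroria qualifies under the Belica–Seroria agreement and 4096.14.63 is covered: preferential rate Free applies instead.
Duty = £96,064.64 × 0% = £0.00.
Line 3 (4395.68.05, Casador, 2,990 units, £571,149.80):
Base rate for 4395.68.05 is 17%.
Additional duty on 4395.68.05 from Casador: +54%. Applied ad valorem rate: 17% + 54% = 71%.
Duty = £571,149.80 × 71% = £405,516.36.
Line 4 (4109.08.67, Seroria, 11,438 kg, £54,673.64):
Code 4109.08.67 is under a tariff-rate quota (threshold 4,981 kg). In-quota: 4,981 kg at 9%; over-quota: 6,457 kg at 37%.
Pro-rata value split: in-quota = £54,673.64 × 4,981/11,438 = £23,809.18; over-quota = £54,673.64 − £23,809.18 = £30,864.46.
In-quota duty = £23,809.18 × 9% = £2,142.83. Over-quota duty = £30,864.46 × 37% = £11,419.85.
Line duty = £2,142.83 + £11,419.85 = £13,562.68.
Total = £25,350.02 + £0.00 + £405,516.36 + £13,562.68 = £444,429.06.

£444,429.06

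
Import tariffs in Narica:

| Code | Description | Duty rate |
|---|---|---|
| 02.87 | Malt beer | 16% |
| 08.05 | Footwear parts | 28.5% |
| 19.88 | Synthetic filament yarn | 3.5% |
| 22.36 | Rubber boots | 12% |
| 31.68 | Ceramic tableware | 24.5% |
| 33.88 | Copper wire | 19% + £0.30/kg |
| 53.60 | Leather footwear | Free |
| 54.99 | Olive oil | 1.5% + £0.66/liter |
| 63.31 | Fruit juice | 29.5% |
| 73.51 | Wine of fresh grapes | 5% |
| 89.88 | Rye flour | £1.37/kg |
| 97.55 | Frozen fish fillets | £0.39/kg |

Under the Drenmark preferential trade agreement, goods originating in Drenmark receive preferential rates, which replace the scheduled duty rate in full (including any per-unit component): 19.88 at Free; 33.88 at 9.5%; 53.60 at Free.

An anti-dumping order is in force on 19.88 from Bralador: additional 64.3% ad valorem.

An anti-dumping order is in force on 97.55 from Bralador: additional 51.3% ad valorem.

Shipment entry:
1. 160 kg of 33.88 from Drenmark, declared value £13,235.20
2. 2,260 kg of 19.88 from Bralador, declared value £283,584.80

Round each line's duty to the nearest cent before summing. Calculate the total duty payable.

£193,527.83

Line 1 (33.88, Drenmark, 160 kg, £13,235.20):
Base rate for 33.88 is 19% + £0.30/kg.
Origin Drenmark qualifies under the Narica–Drenmark agreement and 33.88 is covered: preferential rate 9.5% applies instead.
Duty = £13,235.20 × 9.5% = £1,257.34.
Line 2 (19.88, Bralador, 2,260 kg, £283,584.80):
Base rate for 19.88 is 3.5%.
19.88 has an FTA preferential rate, but origin Bralador is not Drenmark; base rate stands.
Additional duty on 19.88 from Bralador: +64.3%. Applied ad valorem rate: 3.5% + 64.3% = 67.8%.
Duty = £283,584.80 × 67.8% = £192,270.49.
Total = £1,257.34 + £192,270.49 = £193,527.83.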